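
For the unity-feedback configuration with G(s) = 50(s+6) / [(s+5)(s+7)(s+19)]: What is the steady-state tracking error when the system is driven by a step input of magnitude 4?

532/193

System type = 0 (no poles at s=0).
K_p = lim_{s→0} G(s) = 50·6 / (5·7·19) = 60/133.
e_ss = 4/(1 + K_p) = 4/(193/133) = 532/193.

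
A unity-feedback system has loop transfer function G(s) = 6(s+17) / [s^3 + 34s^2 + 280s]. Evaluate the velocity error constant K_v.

51/140

The denominator has no term below 280s — 1 pole at s=0, type 1.
K_v = lim_{s→0} s·G(s) = 6·17 / 280 = 51/140.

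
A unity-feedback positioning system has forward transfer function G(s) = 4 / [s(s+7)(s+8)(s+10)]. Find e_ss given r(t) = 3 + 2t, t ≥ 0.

280

G(s) has one factor of s in the denominator, so the system is type 1. By superposition:
  • 3: tracked with zero error.
  • 2t: e_ss = 2/K_v with K_v=1/140 → 280.
Total e_ss = 280.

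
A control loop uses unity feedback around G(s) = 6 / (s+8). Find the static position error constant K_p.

0.75

System type = 0 (no poles at s=0).
K_p = lim_{s→0} G(s) = 6 / (8) = 0.75.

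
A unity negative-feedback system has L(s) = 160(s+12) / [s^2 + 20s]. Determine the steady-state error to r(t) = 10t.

5/48

Lowest-order denominator term is 20s, so the open loop has 1 pole at the origin → type 1 system.
K_v = lim_{s→0} s·L(s) = 160·12 / 20 = 96.
e_ss = 10/K_v = 10/96 = 5/48.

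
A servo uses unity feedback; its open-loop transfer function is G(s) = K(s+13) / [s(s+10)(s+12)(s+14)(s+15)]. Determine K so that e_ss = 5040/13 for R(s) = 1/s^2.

System type = 1 (one pole at s=0).
K_v = lim_{s→0} s·G(s) = K·13 / (10·12·14·15) = (13/25200)·K.
e_ss = 1/K_v = 5040/13 ⇒ K_v = 13/5040 ⇒ K = (13/5040)/(13/25200) = 5.

5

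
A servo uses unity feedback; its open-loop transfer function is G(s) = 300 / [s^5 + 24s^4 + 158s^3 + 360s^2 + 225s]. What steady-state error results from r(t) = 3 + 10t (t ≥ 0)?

7.5

Factoring s from the denominator leaves a polynomial with constant term 225, so the system is type 1. By superposition:
  • 3: tracked with zero error.
  • 10t: e_ss = 10/K_v with K_v=4/3 → 7.5.
Total e_ss = 7.5.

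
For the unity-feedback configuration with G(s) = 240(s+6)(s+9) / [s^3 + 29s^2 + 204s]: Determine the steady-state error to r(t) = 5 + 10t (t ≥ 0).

Lowest-order denominator term is 204s, so the open loop has 1 pole at the origin → type 1 system. Taking each input component in turn:
  • 5: tracked with zero error.
  • 10t: e_ss = 10/K_v with K_v=1080/17 → 17/108.
Total e_ss = 17/108.

17/108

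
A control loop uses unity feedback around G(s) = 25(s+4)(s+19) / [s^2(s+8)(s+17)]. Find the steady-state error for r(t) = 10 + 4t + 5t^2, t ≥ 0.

68/95

System type = 2 (two poles at s=0). Treating each term separately:
  • 10: tracked with zero error.
  • 4t: tracked with zero error.
  • 5t^2: e_ss = 10/K_a with K_a=475/34 → 68/95.
Total e_ss = 68/95.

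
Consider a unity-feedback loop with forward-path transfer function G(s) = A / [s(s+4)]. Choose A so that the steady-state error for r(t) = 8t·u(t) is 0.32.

100

G(s) has one factor of s in the denominator, so the system is type 1.
K_v = lim_{s→0} s·G(s) = A / (4) = 0.25·A.
e_ss = 8/K_v = 0.32 ⇒ K_v = 25 ⇒ A = 25/0.25 = 100.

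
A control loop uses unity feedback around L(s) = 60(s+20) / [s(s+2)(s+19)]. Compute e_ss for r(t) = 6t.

0.19

One free integrator in L(s): this is a type 1 system.
K_v = lim_{s→0} s·L(s) = 60·20 / (2·19) = 600/19.
e_ss = 6/K_v = 6/(600/19) = 0.19.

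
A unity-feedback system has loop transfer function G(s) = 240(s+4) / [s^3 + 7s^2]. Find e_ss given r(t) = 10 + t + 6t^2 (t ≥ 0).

0.0875

Factoring s^2 from the denominator leaves a polynomial with constant term 7, so the system is type 2. By superposition:
  • 10: tracked with zero error.
  • t: tracked with zero error.
  • 6t^2: e_ss = 12/K_a with K_a=960/7 → 0.0875.
Total e_ss = 0.0875.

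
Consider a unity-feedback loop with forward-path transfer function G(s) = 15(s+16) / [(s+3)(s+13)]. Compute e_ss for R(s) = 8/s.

The open loop has no poles at the origin → type 0 system.
K_p = lim_{s→0} G(s) = 15·16 / (3·13) = 80/13.
e_ss = 8/(1 + K_p) = 8/(93/13) = 104/93.

104/93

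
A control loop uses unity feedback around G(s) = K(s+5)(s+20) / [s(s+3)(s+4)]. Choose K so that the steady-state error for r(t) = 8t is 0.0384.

25

System type = 1 (one pole at s=0).
K_v = lim_{s→0} s·G(s) = K·5·20 / (3·4) = (25/3)·K.
e_ss = 8/K_v = 0.0384 ⇒ K_v = 625/3 ⇒ K = (625/3)/(25/3) = 25.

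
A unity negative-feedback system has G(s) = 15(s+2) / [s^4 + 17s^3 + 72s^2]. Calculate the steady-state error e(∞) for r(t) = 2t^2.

Factoring s^2 from the denominator leaves a polynomial with constant term 72, so the system is type 2.
K_a = lim_{s→0} s^2·G(s) = 15·2 / 72 = 5/12.
r(t) = 2t^2 gives R(s) = 4/s^3.
e_ss = 4/K_a = 4/(5/12) = 9.6.

9.6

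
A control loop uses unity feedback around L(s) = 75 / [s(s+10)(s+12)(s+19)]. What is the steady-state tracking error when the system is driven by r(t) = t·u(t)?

One free integrator in L(s): this is a type 1 system.
K_v = lim_{s→0} s·L(s) = 75 / (10·12·19) = 5/152.
e_ss = 1/K_v = 1/(5/152) = 30.4.

30.4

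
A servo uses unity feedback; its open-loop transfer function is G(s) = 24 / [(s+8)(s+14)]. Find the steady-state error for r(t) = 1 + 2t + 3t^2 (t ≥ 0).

G(s) has no factors of s in the denominator, so the system is type 0. Taking each input component in turn:
  • 1: e_ss = 1/(1+K_p) with K_p=3/14 → 14/17.
  • 2t: a type-0 system cannot track it, e_ss → ∞.
  • 3t^2: a type-0 system cannot track it, e_ss → ∞.
The unbounded component dominates.

infinity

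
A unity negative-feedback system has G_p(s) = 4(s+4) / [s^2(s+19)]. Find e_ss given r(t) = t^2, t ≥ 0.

2.375

Two free integrators in G_p(s): this is a type 2 system.
K_a = lim_{s→0} s^2·G_p(s) = 4·4 / (19) = 16/19.
r(t) = t^2 gives R(s) = 2/s^3.
e_ss = 2/K_a = 2/(16/19) = 2.375.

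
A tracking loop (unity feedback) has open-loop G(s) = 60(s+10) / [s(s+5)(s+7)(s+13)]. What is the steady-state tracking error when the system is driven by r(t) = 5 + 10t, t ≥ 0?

System type = 1 (one pole at s=0). By superposition:
  • 5: tracked with zero error.
  • 10t: e_ss = 10/K_v with K_v=120/91 → 91/12.
Total e_ss = 91/12.

91/12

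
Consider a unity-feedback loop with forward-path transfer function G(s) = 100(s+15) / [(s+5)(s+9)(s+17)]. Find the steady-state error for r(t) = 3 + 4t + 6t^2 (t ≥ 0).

The open loop has no poles at the origin → type 0 system. By superposition:
  • 3: e_ss = 3/(1+K_p) with K_p=100/51 → 153/151.
  • 4t: a type-0 system cannot track it, e_ss → ∞.
  • 6t^2: a type-0 system cannot track it, e_ss → ∞.
The unbounded component dominates.

infinity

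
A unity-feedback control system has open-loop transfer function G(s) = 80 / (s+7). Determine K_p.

System type = 0 (no poles at s=0).
K_p = lim_{s→0} G(s) = 80 / (7) = 80/7.

80/7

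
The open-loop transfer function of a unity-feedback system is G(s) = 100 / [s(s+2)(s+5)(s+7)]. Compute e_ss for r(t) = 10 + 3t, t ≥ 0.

System type = 1 (one pole at s=0). By superposition:
  • 10: tracked with zero error.
  • 3t: e_ss = 3/K_v with K_v=10/7 → 2.1.
Total e_ss = 2.1.

2.1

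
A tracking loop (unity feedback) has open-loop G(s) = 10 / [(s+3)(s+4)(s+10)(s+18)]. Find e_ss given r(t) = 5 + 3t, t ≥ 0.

infinity

No free integrators in G(s): this is a type 0 system. Taking each input component in turn:
  • 5: e_ss = 5/(1+K_p) with K_p=1/216 → 1080/217.
  • 3t: a type-0 system cannot track it, e_ss → ∞.
The unbounded component dominates.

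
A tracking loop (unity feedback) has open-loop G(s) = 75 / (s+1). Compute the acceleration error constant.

0

System type = 0 (no poles at s=0).
K_a = lim_{s→0} s^2·G(s) = 0 (the extra factor of s kills the finite limit).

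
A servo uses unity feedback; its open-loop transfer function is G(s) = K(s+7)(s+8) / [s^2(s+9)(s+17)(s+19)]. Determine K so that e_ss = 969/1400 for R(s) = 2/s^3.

150

Two free integrators in G(s): this is a type 2 system.
K_a = lim_{s→0} s^2·G(s) = K·7·8 / (9·17·19) = (56/2907)·K.
e_ss = 2/K_a = 969/1400 ⇒ K_a = 2800/969 ⇒ K = (2800/969)/(56/2907) = 150.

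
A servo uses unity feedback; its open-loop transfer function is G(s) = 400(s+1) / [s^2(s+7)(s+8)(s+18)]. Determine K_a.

Two free integrators in G(s): this is a type 2 system.
K_a = lim_{s→0} s^2·G(s) = 400·1 / (7·8·18) = 25/63.

25/63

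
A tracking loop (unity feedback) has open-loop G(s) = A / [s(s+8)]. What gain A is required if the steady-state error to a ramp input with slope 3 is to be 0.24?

100

One free integrator in G(s): this is a type 1 system.
K_v = lim_{s→0} s·G(s) = A / (8) = 0.125·A.
e_ss = 3/K_v = 0.24 ⇒ K_v = 12.5 ⇒ A = 12.5/0.125 = 100.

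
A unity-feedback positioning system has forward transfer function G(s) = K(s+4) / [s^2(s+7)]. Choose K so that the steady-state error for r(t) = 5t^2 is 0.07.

G(s) has two factors of s in the denominator, so the system is type 2.
K_a = lim_{s→0} s^2·G(s) = K·4 / (7) = (4/7)·K.
e_ss = 10/K_a = 0.07 ⇒ K_a = 1000/7 ⇒ K = (1000/7)/(4/7) = 250.

250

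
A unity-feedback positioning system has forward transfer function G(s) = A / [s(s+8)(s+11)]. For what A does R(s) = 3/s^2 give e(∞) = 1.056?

250

One free integrator in G(s): this is a type 1 system.
K_v = lim_{s→0} s·G(s) = A / (8·11) = (1/88)·A.
e_ss = 3/K_v = 1.056 ⇒ K_v = 125/44 ⇒ A = (125/44)/(1/88) = 250.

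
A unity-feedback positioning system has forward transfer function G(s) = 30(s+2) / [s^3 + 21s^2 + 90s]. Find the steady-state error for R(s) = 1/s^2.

1.5

Factoring s from the denominator leaves a polynomial with constant term 90, so the system is type 1.
K_v = lim_{s→0} s·G(s) = 30·2 / 90 = 2/3.
e_ss = 1/K_v = 1/(2/3) = 1.5.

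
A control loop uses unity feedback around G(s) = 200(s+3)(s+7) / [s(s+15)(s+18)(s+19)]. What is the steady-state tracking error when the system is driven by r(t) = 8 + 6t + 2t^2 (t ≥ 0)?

G(s) has one factor of s in the denominator, so the system is type 1. Treating each term separately:
  • 8: tracked with zero error.
  • 6t: e_ss = 6/K_v with K_v=140/171 → 513/70.
  • 2t^2: a type-1 system cannot track it, e_ss → ∞.
The unbounded component dominates.

infinity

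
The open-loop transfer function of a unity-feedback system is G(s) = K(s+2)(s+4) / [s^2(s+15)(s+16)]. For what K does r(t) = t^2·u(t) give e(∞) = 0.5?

G(s) has two factors of s in the denominator, so the system is type 2.
K_a = lim_{s→0} s^2·G(s) = K·2·4 / (15·16) = (1/30)·K.
e_ss = 2/K_a = 0.5 ⇒ K_a = 4 ⇒ K = 4/(1/30) = 120.

120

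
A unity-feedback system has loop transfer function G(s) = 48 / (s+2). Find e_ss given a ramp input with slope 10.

G(s) has no factors of s in the denominator, so the system is type 0.
For a type-0 system K_v = 0, so e_ss to a ramp input is unbounded.

infinity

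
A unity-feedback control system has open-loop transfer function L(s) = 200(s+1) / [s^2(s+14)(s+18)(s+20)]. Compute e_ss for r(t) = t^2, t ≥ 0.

50.4

Two free integrators in L(s): this is a type 2 system.
K_a = lim_{s→0} s^2·L(s) = 200·1 / (14·18·20) = 5/126.
r(t) = t^2 gives R(s) = 2/s^3.
e_ss = 2/K_a = 2/(5/126) = 50.4.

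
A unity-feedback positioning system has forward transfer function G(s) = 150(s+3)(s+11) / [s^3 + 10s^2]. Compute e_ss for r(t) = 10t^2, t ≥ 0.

Factoring s^2 from the denominator leaves a polynomial with constant term 10, so the system is type 2.
K_a = lim_{s→0} s^2·G(s) = 150·3·11 / 10 = 495.
r(t) = 10t^2 gives R(s) = 20/s^3.
e_ss = 20/K_a = 20/495 = 4/99.

4/99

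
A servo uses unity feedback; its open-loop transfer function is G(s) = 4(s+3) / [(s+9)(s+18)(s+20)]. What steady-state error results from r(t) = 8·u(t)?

System type = 0 (no poles at s=0).
K_p = lim_{s→0} G(s) = 4·3 / (9·18·20) = 1/270.
e_ss = 8/(1 + K_p) = 8/(271/270) = 2160/271.

2160/271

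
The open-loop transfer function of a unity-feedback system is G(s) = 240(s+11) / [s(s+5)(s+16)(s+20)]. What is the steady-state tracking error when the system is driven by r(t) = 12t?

80/11

G(s) has one factor of s in the denominator, so the system is type 1.
K_v = lim_{s→0} s·G(s) = 240·11 / (5·16·20) = 1.65.
e_ss = 12/K_v = 12/1.65 = 80/11.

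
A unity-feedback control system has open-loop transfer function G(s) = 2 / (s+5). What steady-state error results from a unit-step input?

5/7

G(s) has no factors of s in the denominator, so the system is type 0.
K_p = lim_{s→0} G(s) = 2 / (5) = 0.4.
e_ss = 1/(1 + K_p) = 1/1.4 = 5/7.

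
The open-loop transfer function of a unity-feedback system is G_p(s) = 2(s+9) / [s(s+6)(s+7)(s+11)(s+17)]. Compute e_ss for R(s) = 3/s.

0

G_p(s) has one factor of s in the denominator, so the system is type 1.
K_p = ∞ for a type-1 system; e_ss to a step is zero.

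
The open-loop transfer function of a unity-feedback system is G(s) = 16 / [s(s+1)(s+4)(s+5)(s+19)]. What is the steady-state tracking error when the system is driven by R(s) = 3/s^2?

G(s) has one factor of s in the denominator, so the system is type 1.
K_v = lim_{s→0} s·G(s) = 16 / (1·4·5·19) = 4/95.
e_ss = 3/K_v = 3/(4/95) = 71.25.

71.25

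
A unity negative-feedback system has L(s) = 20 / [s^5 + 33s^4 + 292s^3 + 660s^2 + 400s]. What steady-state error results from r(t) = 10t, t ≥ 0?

200

Lowest-order denominator term is 400s, so the open loop has 1 pole at the origin → type 1 system.
K_v = lim_{s→0} s·L(s) = 20 / 400 = 0.05.
e_ss = 10/K_v = 10/0.05 = 200.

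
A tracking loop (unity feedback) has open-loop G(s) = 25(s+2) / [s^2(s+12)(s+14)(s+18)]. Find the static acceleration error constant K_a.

System type = 2 (two poles at s=0).
K_a = lim_{s→0} s^2·G(s) = 25·2 / (12·14·18) = 25/1512.

25/1512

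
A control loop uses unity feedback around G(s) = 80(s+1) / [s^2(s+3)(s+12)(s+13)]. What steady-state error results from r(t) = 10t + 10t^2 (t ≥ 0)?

117

The open loop has two poles at the origin → type 2 system. Treating each term separately:
  • 10t: tracked with zero error.
  • 10t^2: e_ss = 20/K_a with K_a=20/117 → 117.
Total e_ss = 117.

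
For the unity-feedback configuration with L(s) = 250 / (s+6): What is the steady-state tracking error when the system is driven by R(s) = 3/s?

No free integrators in L(s): this is a type 0 system.
K_p = lim_{s→0} L(s) = 250 / (6) = 125/3.
e_ss = 3/(1 + K_p) = 3/(128/3) = 9/128.

9/128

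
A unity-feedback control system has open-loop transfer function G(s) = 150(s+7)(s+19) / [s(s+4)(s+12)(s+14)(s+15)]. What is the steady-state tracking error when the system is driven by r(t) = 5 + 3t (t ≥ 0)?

The open loop has one pole at the origin → type 1 system. By superposition:
  • 5: tracked with zero error.
  • 3t: e_ss = 3/K_v with K_v=95/48 → 144/95.
Total e_ss = 144/95.

144/95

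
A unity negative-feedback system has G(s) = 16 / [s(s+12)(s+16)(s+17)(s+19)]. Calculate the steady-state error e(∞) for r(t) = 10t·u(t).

38760

System type = 1 (one pole at s=0).
K_v = lim_{s→0} s·G(s) = 16 / (12·16·17·19) = 1/3876.
e_ss = 10/K_v = 10/(1/3876) = 38760.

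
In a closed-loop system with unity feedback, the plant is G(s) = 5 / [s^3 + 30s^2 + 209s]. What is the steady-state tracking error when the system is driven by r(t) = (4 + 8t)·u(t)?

The denominator has no term below 209s — 1 pole at s=0, type 1. Treating each term separately:
  • 4: tracked with zero error.
  • 8t: e_ss = 8/K_v with K_v=5/209 → 334.4.
Total e_ss = 334.4.

334.4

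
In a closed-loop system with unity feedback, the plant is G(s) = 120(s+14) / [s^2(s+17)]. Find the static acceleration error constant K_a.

Two free integrators in G(s): this is a type 2 system.
K_a = lim_{s→0} s^2·G(s) = 120·14 / (17) = 1680/17.

1680/17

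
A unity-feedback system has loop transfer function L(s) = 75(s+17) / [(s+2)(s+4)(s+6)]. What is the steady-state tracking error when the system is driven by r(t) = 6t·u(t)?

infinity

The open loop has no poles at the origin → type 0 system.
For a type-0 system K_v = 0, so e_ss to a ramp input is unbounded.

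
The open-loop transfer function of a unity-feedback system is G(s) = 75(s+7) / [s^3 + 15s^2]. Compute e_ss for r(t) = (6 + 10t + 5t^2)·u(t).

2/7

Lowest-order denominator term is 15s^2, so the open loop has 2 poles at the origin → type 2 system. Treating each term separately:
  • 6: tracked with zero error.
  • 10t: tracked with zero error.
  • 5t^2: e_ss = 10/K_a with K_a=35 → 2/7.
Total e_ss = 2/7.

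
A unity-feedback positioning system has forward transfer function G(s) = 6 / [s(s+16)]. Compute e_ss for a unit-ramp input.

G(s) has one factor of s in the denominator, so the system is type 1.
K_v = lim_{s→0} s·G(s) = 6 / (16) = 0.375.
e_ss = 1/K_v = 1/0.375 = 8/3.

8/3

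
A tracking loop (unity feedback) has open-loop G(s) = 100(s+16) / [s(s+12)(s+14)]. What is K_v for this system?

One free integrator in G(s): this is a type 1 system.
K_v = lim_{s→0} s·G(s) = 100·16 / (12·14) = 200/21.

200/21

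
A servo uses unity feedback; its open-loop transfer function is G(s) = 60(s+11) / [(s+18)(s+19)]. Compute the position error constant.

The open loop has no poles at the origin → type 0 system.
K_p = lim_{s→0} G(s) = 60·11 / (18·19) = 110/57.

110/57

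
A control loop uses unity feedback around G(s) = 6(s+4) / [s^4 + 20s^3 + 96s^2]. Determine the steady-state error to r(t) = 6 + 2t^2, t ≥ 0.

The denominator has no term below 96s^2 — 2 poles at s=0, type 2. Taking each input component in turn:
  • 6: tracked with zero error.
  • 2t^2: e_ss = 4/K_a with K_a=0.25 → 16.
Total e_ss = 16.

16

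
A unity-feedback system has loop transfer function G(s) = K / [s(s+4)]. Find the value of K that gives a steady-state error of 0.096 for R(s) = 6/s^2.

One free integrator in G(s): this is a type 1 system.
K_v = lim_{s→0} s·G(s) = K / (4) = 0.25·K.
e_ss = 6/K_v = 0.096 ⇒ K_v = 62.5 ⇒ K = 62.5/0.25 = 250.

250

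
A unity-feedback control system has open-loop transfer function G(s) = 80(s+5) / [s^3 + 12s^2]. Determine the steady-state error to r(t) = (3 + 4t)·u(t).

0

The denominator has no term below 12s^2 — 2 poles at s=0, type 2. Taking each input component in turn:
  • 3: tracked with zero error.
  • 4t: tracked with zero error.
Total e_ss = 0.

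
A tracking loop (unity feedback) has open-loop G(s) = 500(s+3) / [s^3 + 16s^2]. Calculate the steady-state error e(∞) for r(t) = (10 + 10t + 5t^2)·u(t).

Lowest-order denominator term is 16s^2, so the open loop has 2 poles at the origin → type 2 system. By superposition:
  • 10: tracked with zero error.
  • 10t: tracked with zero error.
  • 5t^2: e_ss = 10/K_a with K_a=93.75 → 8/75.
Total e_ss = 8/75.

8/75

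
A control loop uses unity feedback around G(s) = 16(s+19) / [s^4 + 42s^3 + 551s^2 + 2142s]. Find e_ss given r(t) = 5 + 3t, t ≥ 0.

3213/152

The denominator has no term below 2142s — 1 pole at s=0, type 1. Taking each input component in turn:
  • 5: tracked with zero error.
  • 3t: e_ss = 3/K_v with K_v=152/1071 → 3213/152.
Total e_ss = 3213/152.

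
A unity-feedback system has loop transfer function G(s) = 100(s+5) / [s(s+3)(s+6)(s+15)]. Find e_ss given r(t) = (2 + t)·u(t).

G(s) has one factor of s in the denominator, so the system is type 1. By superposition:
  • 2: tracked with zero error.
  • t: e_ss = 1/K_v with K_v=50/27 → 0.54.
Total e_ss = 0.54.

0.54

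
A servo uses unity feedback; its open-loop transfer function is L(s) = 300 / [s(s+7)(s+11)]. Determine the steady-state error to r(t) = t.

77/300

L(s) has one factor of s in the denominator, so the system is type 1.
K_v = lim_{s→0} s·L(s) = 300 / (7·11) = 300/77.
e_ss = 1/K_v = 1/(300/77) = 77/300.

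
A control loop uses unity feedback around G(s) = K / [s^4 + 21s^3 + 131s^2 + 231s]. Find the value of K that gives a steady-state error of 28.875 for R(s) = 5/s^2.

Lowest-order denominator term is 231s, so the open loop has 1 pole at the origin → type 1 system.
K_v = lim_{s→0} s·G(s) = K / 231 = (1/231)·K.
e_ss = 5/K_v = 28.875 ⇒ K_v = 40/231 ⇒ K = (40/231)/(1/231) = 40.

40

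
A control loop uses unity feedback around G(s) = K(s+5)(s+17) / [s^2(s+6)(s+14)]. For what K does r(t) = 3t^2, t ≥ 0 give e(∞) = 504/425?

System type = 2 (two poles at s=0).
K_a = lim_{s→0} s^2·G(s) = K·5·17 / (6·14) = (85/84)·K.
e_ss = 6/K_a = 504/425 ⇒ K_a = 425/84 ⇒ K = (425/84)/(85/84) = 5.

5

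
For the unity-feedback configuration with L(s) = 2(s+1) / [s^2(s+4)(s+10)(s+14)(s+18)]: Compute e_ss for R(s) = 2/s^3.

10080

The open loop has two poles at the origin → type 2 system.
K_a = lim_{s→0} s^2·L(s) = 2·1 / (4·10·14·18) = 1/5040.
r(t) = t^2 gives R(s) = 2/s^3.
e_ss = 2/K_a = 2/(1/5040) = 10080.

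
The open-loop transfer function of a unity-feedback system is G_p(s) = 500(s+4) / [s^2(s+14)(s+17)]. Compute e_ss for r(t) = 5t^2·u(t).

Two free integrators in G_p(s): this is a type 2 system.
K_a = lim_{s→0} s^2·G_p(s) = 500·4 / (14·17) = 1000/119.
r(t) = 5t^2 gives R(s) = 10/s^3.
e_ss = 10/K_a = 10/(1000/119) = 1.19.

1.19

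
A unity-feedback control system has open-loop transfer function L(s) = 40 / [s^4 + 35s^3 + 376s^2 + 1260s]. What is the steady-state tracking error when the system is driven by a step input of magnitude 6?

Factoring s from the denominator leaves a polynomial with constant term 1260, so the system is type 1.
K_p = ∞ for a type-1 system; e_ss to a step is zero.

0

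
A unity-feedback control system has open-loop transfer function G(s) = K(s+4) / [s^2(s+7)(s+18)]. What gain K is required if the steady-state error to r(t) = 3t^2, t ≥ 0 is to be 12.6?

System type = 2 (two poles at s=0).
K_a = lim_{s→0} s^2·G(s) = K·4 / (7·18) = (2/63)·K.
e_ss = 6/K_a = 12.6 ⇒ K_a = 10/21 ⇒ K = (10/21)/(2/63) = 15.

15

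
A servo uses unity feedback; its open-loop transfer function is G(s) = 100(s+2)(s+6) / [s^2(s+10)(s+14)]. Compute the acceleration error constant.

60/7

Two free integrators in G(s): this is a type 2 system.
K_a = lim_{s→0} s^2·G(s) = 100·2·6 / (10·14) = 60/7.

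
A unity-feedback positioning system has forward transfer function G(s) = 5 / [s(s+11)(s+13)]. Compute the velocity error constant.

5/143

System type = 1 (one pole at s=0).
K_v = lim_{s→0} s·G(s) = 5 / (11·13) = 5/143.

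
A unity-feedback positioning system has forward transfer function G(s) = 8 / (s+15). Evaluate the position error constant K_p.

System type = 0 (no poles at s=0).
K_p = lim_{s→0} G(s) = 8 / (15) = 8/15.

8/15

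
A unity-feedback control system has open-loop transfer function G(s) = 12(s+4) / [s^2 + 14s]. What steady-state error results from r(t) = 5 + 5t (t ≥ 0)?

Lowest-order denominator term is 14s, so the open loop has 1 pole at the origin → type 1 system. Taking each input component in turn:
  • 5: tracked with zero error.
  • 5t: e_ss = 5/K_v with K_v=24/7 → 35/24.
Total e_ss = 35/24.

35/24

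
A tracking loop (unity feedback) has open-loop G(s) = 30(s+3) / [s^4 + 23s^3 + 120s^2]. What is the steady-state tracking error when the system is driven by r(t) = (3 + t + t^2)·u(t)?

8/3

The denominator has no term below 120s^2 — 2 poles at s=0, type 2. Taking each input component in turn:
  • 3: tracked with zero error.
  • t: tracked with zero error.
  • t^2: e_ss = 2/K_a with K_a=0.75 → 8/3.
Total e_ss = 8/3.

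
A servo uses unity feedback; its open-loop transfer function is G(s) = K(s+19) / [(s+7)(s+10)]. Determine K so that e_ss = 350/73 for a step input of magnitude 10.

No free integrators in G(s): this is a type 0 system.
K_p = lim_{s→0} G(s) = K·19 / (7·10) = (19/70)·K.
e_ss = 10/(1 + K_p) = 350/73 ⇒ 1 + (19/70)·K = 73/35 ⇒ K = 4.

4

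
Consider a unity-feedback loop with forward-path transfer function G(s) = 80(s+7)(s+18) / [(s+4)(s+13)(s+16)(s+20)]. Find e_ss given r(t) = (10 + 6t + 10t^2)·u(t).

infinity

System type = 0 (no poles at s=0). Taking each input component in turn:
  • 10: e_ss = 10/(1+K_p) with K_p=63/104 → 1040/167.
  • 6t: a type-0 system cannot track it, e_ss → ∞.
  • 10t^2: a type-0 system cannot track it, e_ss → ∞.
The unbounded component dominates.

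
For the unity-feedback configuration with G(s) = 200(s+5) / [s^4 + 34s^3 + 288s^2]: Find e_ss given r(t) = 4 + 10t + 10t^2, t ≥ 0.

Lowest-order denominator term is 288s^2, so the open loop has 2 poles at the origin → type 2 system. Taking each input component in turn:
  • 4: tracked with zero error.
  • 10t: tracked with zero error.
  • 10t^2: e_ss = 20/K_a with K_a=125/36 → 5.76.
Total e_ss = 5.76.

5.76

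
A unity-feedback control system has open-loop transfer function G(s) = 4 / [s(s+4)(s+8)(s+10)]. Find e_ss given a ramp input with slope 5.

The open loop has one pole at the origin → type 1 system.
K_v = lim_{s→0} s·G(s) = 4 / (4·8·10) = 0.0125.
e_ss = 5/K_v = 5/0.0125 = 400.

400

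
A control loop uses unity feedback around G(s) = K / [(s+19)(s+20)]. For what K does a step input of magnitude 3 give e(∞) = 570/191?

System type = 0 (no poles at s=0).
K_p = lim_{s→0} G(s) = K / (19·20) = (1/380)·K.
e_ss = 3/(1 + K_p) = 570/191 ⇒ 1 + (1/380)·K = 191/190 ⇒ K = 2.

2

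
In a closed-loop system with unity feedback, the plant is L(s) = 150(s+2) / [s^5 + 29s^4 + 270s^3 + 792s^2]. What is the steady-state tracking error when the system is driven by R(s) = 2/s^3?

5.28

Lowest-order denominator term is 792s^2, so the open loop has 2 poles at the origin → type 2 system.
K_a = lim_{s→0} s^2·L(s) = 150·2 / 792 = 25/66.
r(t) = t^2 gives R(s) = 2/s^3.
e_ss = 2/K_a = 2/(25/66) = 5.28.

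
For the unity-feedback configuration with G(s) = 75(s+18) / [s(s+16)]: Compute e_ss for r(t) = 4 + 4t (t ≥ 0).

32/675

One free integrator in G(s): this is a type 1 system. Treating each term separately:
  • 4: tracked with zero error.
  • 4t: e_ss = 4/K_v with K_v=84.375 → 32/675.
Total e_ss = 32/675.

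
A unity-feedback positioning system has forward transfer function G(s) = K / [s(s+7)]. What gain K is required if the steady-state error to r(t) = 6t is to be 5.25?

G(s) has one factor of s in the denominator, so the system is type 1.
K_v = lim_{s→0} s·G(s) = K / (7) = (1/7)·K.
e_ss = 6/K_v = 5.25 ⇒ K_v = 8/7 ⇒ K = (8/7)/(1/7) = 8.

8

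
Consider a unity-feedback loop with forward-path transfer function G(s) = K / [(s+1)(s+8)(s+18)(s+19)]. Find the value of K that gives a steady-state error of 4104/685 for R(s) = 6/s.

System type = 0 (no poles at s=0).
K_p = lim_{s→0} G(s) = K / (1·8·18·19) = (1/2736)·K.
e_ss = 6/(1 + K_p) = 4104/685 ⇒ 1 + (1/2736)·K = 685/684 ⇒ K = 4.

4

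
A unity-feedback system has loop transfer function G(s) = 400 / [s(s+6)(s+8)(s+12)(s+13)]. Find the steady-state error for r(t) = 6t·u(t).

The open loop has one pole at the origin → type 1 system.
K_v = lim_{s→0} s·G(s) = 400 / (6·8·12·13) = 25/468.
e_ss = 6/K_v = 6/(25/468) = 112.32.

112.32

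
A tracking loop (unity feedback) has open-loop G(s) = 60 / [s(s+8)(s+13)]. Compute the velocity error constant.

15/26

G(s) has one factor of s in the denominator, so the system is type 1.
K_v = lim_{s→0} s·G(s) = 60 / (8·13) = 15/26.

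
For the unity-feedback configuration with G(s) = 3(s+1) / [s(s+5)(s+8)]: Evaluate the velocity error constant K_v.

0.075

G(s) has one factor of s in the denominator, so the system is type 1.
K_v = lim_{s→0} s·G(s) = 3·1 / (5·8) = 0.075.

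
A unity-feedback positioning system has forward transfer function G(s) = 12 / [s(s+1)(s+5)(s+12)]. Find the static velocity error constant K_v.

System type = 1 (one pole at s=0).
K_v = lim_{s→0} s·G(s) = 12 / (1·5·12) = 0.2.

0.2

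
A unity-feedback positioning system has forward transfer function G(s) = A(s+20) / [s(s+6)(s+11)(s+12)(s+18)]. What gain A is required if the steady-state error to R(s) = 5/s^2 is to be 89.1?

40

One free integrator in G(s): this is a type 1 system.
K_v = lim_{s→0} s·G(s) = A·20 / (6·11·12·18) = (5/3564)·A.
e_ss = 5/K_v = 89.1 ⇒ K_v = 50/891 ⇒ A = (50/891)/(5/3564) = 40.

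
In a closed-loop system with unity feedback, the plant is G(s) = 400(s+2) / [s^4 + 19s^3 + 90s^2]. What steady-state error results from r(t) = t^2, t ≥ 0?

The denominator has no term below 90s^2 — 2 poles at s=0, type 2.
K_a = lim_{s→0} s^2·G(s) = 400·2 / 90 = 80/9.
r(t) = t^2 gives R(s) = 2/s^3.
e_ss = 2/K_a = 2/(80/9) = 0.225.

0.225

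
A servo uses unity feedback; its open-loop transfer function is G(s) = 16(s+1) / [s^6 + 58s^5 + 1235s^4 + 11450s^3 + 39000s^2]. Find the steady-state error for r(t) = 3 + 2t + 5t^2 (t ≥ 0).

The denominator has no term below 39000s^2 — 2 poles at s=0, type 2. By superposition:
  • 3: tracked with zero error.
  • 2t: tracked with zero error.
  • 5t^2: e_ss = 10/K_a with K_a=2/4875 → 24375.
Total e_ss = 24375.

24375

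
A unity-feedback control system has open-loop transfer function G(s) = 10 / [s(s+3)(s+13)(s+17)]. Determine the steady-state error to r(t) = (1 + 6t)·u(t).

The open loop has one pole at the origin → type 1 system. By superposition:
  • 1: tracked with zero error.
  • 6t: e_ss = 6/K_v with K_v=10/663 → 397.8.
Total e_ss = 397.8.

397.8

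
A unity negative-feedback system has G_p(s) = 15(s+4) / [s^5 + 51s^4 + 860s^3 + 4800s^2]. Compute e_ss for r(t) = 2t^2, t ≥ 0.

Lowest-order denominator term is 4800s^2, so the open loop has 2 poles at the origin → type 2 system.
K_a = lim_{s→0} s^2·G_p(s) = 15·4 / 4800 = 0.0125.
r(t) = 2t^2 gives R(s) = 4/s^3.
e_ss = 4/K_a = 4/0.0125 = 320.

320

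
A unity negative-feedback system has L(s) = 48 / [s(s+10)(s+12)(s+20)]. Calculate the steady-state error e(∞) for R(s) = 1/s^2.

50

System type = 1 (one pole at s=0).
K_v = lim_{s→0} s·L(s) = 48 / (10·12·20) = 0.02.
e_ss = 1/K_v = 1/0.02 = 50.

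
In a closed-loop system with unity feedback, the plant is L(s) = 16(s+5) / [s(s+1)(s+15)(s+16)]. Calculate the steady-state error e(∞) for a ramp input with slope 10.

30

L(s) has one factor of s in the denominator, so the system is type 1.
K_v = lim_{s→0} s·L(s) = 16·5 / (1·15·16) = 1/3.
e_ss = 10/K_v = 10/(1/3) = 30.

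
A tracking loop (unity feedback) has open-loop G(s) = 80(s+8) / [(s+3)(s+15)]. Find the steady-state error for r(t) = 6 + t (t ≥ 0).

infinity

System type = 0 (no poles at s=0). Treating each term separately:
  • 6: e_ss = 6/(1+K_p) with K_p=128/9 → 54/137.
  • t: a type-0 system cannot track it, e_ss → ∞.
The unbounded component dominates.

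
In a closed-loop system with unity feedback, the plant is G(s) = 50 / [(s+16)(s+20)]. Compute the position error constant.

5/32

System type = 0 (no poles at s=0).
K_p = lim_{s→0} G(s) = 50 / (16·20) = 5/32.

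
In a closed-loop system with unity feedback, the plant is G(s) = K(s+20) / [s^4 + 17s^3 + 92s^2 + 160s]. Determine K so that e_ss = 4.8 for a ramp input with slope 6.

The denominator has no term below 160s — 1 pole at s=0, type 1.
K_v = lim_{s→0} s·G(s) = K·20 / 160 = 0.125·K.
e_ss = 6/K_v = 4.8 ⇒ K_v = 1.25 ⇒ K = 1.25/0.125 = 10.

10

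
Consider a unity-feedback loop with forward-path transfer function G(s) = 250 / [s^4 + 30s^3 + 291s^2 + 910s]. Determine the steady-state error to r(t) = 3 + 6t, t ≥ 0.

21.84

The denominator has no term below 910s — 1 pole at s=0, type 1. Taking each input component in turn:
  • 3: tracked with zero error.
  • 6t: e_ss = 6/K_v with K_v=25/91 → 21.84.
Total e_ss = 21.84.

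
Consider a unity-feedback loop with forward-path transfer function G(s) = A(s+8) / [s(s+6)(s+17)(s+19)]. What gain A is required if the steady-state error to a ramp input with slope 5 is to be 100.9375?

12

System type = 1 (one pole at s=0).
K_v = lim_{s→0} s·G(s) = A·8 / (6·17·19) = (4/969)·A.
e_ss = 5/K_v = 100.9375 ⇒ K_v = 16/323 ⇒ A = (16/323)/(4/969) = 12.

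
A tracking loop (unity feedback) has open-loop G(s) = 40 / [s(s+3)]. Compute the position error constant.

infinity

K_p = lim_{s→0} G(s); with 1 pole at the origin the limit diverges, so K_p = ∞.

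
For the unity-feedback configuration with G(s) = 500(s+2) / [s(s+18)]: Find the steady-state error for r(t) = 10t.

System type = 1 (one pole at s=0).
K_v = lim_{s→0} s·G(s) = 500·2 / (18) = 500/9.
e_ss = 10/K_v = 10/(500/9) = 0.18.

0.18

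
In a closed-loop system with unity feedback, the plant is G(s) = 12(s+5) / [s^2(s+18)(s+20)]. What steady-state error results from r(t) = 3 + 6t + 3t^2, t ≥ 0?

36

G(s) has two factors of s in the denominator, so the system is type 2. By superposition:
  • 3: tracked with zero error.
  • 6t: tracked with zero error.
  • 3t^2: e_ss = 6/K_a with K_a=1/6 → 36.
Total e_ss = 36.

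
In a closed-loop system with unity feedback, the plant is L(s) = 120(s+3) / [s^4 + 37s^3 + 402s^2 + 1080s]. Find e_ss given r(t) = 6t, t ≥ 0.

18

Factoring s from the denominator leaves a polynomial with constant term 1080, so the system is type 1.
K_v = lim_{s→0} s·L(s) = 120·3 / 1080 = 1/3.
e_ss = 6/K_v = 6/(1/3) = 18.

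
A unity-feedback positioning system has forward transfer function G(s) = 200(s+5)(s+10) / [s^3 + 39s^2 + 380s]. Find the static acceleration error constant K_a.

The denominator has no term below 380s — 1 pole at s=0, type 1.
K_a = lim_{s→0} s^2·G(s) = 0 (the extra factor of s kills the finite limit).

0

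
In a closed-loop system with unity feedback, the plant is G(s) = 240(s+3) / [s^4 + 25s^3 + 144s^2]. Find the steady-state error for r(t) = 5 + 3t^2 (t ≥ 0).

1.2

Factoring s^2 from the denominator leaves a polynomial with constant term 144, so the system is type 2. Treating each term separately:
  • 5: tracked with zero error.
  • 3t^2: e_ss = 6/K_a with K_a=5 → 1.2.
Total e_ss = 1.2.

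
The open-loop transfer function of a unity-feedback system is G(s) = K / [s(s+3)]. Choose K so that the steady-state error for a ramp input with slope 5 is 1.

G(s) has one factor of s in the denominator, so the system is type 1.
K_v = lim_{s→0} s·G(s) = K / (3) = (1/3)·K.
e_ss = 5/K_v = 1 ⇒ K_v = 5 ⇒ K = 5/(1/3) = 15.

15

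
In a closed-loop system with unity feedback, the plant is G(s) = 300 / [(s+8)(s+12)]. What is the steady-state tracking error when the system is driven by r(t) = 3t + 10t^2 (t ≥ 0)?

infinity

G(s) has no factors of s in the denominator, so the system is type 0. By superposition:
  • 3t: a type-0 system cannot track it, e_ss → ∞.
  • 10t^2: a type-0 system cannot track it, e_ss → ∞.
The unbounded component dominates.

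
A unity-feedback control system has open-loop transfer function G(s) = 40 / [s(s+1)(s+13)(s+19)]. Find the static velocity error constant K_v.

The open loop has one pole at the origin → type 1 system.
K_v = lim_{s→0} s·G(s) = 40 / (1·13·19) = 40/247.

40/247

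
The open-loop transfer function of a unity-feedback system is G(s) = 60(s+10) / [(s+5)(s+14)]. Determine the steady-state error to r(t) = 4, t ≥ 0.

28/67

System type = 0 (no poles at s=0).
K_p = lim_{s→0} G(s) = 60·10 / (5·14) = 60/7.
e_ss = 4/(1 + K_p) = 4/(67/7) = 28/67.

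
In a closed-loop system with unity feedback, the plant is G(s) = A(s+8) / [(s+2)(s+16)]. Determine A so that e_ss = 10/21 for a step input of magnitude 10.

80

The open loop has no poles at the origin → type 0 system.
K_p = lim_{s→0} G(s) = A·8 / (2·16) = 0.25·A.
e_ss = 10/(1 + K_p) = 10/21 ⇒ 1 + 0.25·A = 21 ⇒ A = 80.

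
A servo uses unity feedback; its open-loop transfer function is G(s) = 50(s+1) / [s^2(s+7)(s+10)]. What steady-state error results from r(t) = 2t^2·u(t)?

5.6

G(s) has two factors of s in the denominator, so the system is type 2.
K_a = lim_{s→0} s^2·G(s) = 50·1 / (7·10) = 5/7.
r(t) = 2t^2 gives R(s) = 4/s^3.
e_ss = 4/K_a = 4/(5/7) = 5.6.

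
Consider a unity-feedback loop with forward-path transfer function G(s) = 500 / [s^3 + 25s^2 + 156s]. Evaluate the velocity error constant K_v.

Lowest-order denominator term is 156s, so the open loop has 1 pole at the origin → type 1 system.
K_v = lim_{s→0} s·G(s) = 500 / 156 = 125/39.

125/39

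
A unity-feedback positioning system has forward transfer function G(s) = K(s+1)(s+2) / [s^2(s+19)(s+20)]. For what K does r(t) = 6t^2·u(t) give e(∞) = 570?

4

Two free integrators in G(s): this is a type 2 system.
K_a = lim_{s→0} s^2·G(s) = K·1·2 / (19·20) = (1/190)·K.
e_ss = 12/K_a = 570 ⇒ K_a = 2/95 ⇒ K = (2/95)/(1/190) = 4.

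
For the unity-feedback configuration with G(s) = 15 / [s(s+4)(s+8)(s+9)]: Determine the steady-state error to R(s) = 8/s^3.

The open loop has one pole at the origin → type 1 system.
For a type-1 system K_a = 0, so e_ss to a parabolic input is unbounded.

infinity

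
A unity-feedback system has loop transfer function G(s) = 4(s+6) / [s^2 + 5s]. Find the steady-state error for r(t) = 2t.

5/12

The denominator has no term below 5s — 1 pole at s=0, type 1.
K_v = lim_{s→0} s·G(s) = 4·6 / 5 = 4.8.
e_ss = 2/K_v = 2/4.8 = 5/12.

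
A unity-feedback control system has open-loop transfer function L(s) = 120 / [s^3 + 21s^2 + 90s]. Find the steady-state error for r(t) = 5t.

Factoring s from the denominator leaves a polynomial with constant term 90, so the system is type 1.
K_v = lim_{s→0} s·L(s) = 120 / 90 = 4/3.
e_ss = 5/K_v = 5/(4/3) = 3.75.

3.75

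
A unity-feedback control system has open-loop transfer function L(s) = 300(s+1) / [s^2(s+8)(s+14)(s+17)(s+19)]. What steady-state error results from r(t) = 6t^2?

System type = 2 (two poles at s=0).
K_a = lim_{s→0} s^2·L(s) = 300·1 / (8·14·17·19) = 75/9044.
r(t) = 6t^2 gives R(s) = 12/s^3.
e_ss = 12/K_a = 12/(75/9044) = 1447.04.

1447.04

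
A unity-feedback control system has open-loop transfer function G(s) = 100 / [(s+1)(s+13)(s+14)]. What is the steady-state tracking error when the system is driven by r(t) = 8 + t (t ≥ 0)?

The open loop has no poles at the origin → type 0 system. By superposition:
  • 8: e_ss = 8/(1+K_p) with K_p=50/91 → 728/141.
  • t: a type-0 system cannot track it, e_ss → ∞.
The unbounded component dominates.

infinity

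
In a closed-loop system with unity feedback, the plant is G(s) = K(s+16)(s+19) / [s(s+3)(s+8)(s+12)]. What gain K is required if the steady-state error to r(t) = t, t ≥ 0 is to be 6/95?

15

System type = 1 (one pole at s=0).
K_v = lim_{s→0} s·G(s) = K·16·19 / (3·8·12) = (19/18)·K.
e_ss = 1/K_v = 6/95 ⇒ K_v = 95/6 ⇒ K = (95/6)/(19/18) = 15.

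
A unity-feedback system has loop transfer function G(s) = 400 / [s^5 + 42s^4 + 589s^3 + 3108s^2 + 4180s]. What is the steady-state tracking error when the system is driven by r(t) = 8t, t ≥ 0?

The denominator has no term below 4180s — 1 pole at s=0, type 1.
K_v = lim_{s→0} s·G(s) = 400 / 4180 = 20/209.
e_ss = 8/K_v = 8/(20/209) = 83.6.

83.6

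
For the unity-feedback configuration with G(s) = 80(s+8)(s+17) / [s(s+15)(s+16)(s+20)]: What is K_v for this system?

The open loop has one pole at the origin → type 1 system.
K_v = lim_{s→0} s·G(s) = 80·8·17 / (15·16·20) = 34/15.

34/15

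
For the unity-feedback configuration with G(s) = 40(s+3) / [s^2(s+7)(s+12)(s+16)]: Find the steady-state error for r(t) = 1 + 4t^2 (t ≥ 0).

89.6

System type = 2 (two poles at s=0). By superposition:
  • 1: tracked with zero error.
  • 4t^2: e_ss = 8/K_a with K_a=5/56 → 89.6.
Total e_ss = 89.6.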